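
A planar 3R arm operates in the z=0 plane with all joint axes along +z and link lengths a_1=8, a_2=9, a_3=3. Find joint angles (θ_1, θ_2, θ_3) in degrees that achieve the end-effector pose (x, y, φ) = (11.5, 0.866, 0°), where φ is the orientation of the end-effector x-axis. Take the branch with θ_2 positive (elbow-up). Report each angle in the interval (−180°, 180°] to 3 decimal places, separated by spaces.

-60.000 120.000 -60.000

wrist centre = target − a_3·(cos φ, sin φ) = (8.5000, 0.8660)
cos θ_2 = (73.0000−8²−9²)/(2·8·9) = -0.5000; θ_2 = 120.0000° (elbow-up)
β = atan2(0.8660,8.5000) = 5.8174°; ψ = atan2(7.7942,3.5000) = 65.8175°
θ_1 = β − ψ = -60.0002°
θ_3 = φ − θ_1 − θ_2 = -59.9998° (wrapped to (-180°,180°])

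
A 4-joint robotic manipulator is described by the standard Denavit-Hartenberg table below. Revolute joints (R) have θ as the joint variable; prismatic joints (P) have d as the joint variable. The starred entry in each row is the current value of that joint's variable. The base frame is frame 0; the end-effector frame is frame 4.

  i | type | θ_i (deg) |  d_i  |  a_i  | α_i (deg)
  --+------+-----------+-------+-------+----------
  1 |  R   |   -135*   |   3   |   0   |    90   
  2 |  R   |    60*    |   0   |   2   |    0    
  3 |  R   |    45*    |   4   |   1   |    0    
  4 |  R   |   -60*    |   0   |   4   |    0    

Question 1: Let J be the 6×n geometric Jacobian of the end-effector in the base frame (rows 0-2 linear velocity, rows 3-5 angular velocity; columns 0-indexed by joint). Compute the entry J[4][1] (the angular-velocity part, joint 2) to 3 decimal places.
axis z_1 = (-0.7071,0.7071,0.0000); lever o_n−o_1 = (-5.3525,0.3043,5.5264)
cross product → J_v[:, 1] = (3.9078,3.9078,3.5696)
J_ω[:, 1] = z_1
entry J[4][1] = 0.7071

0.707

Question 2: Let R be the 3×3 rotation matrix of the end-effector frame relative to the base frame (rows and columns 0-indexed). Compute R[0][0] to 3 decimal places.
-0.500

End-effector x-axis (col 0 of R) = (-0.5000,-0.5000,0.7071)
R[0][0] = -0.5000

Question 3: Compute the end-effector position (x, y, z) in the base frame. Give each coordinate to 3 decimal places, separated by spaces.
-5.353 0.304 8.526

after link 1: o_1 = (0.0000, 0.0000, 3.0000)
after link 2: o_2 = (-0.7071, -0.7071, 4.7321)
after link 3: o_3 = (-3.3525, 2.3043, 5.6980)
after link 4: o_4 = (-5.3525, 0.3043, 8.5264)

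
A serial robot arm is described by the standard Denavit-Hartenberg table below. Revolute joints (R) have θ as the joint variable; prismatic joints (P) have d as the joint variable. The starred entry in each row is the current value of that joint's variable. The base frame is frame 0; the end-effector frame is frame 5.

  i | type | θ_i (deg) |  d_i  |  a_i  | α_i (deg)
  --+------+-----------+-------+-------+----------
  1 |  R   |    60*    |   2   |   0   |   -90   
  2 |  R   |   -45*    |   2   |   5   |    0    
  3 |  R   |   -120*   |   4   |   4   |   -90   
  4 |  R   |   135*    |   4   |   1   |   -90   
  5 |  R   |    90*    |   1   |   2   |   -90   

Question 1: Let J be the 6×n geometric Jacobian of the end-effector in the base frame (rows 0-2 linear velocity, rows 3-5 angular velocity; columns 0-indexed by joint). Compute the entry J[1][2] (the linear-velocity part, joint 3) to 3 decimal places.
2.253

axis z_2 = (-0.8660,0.5000,0.0000); lever o_n−o_2 = (-4.4541,0.2852,2.6011)
cross product → J_v[:, 2] = (1.3006,2.2526,1.9800)
J_ω[:, 2] = z_2
entry J[1][2] = 2.2526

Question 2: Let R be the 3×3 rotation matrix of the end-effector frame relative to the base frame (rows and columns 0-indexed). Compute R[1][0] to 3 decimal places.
End-effector x-axis (col 0 of R) = (-0.1294,-0.2241,-0.9659)
R[1][0] = -0.2241

-0.224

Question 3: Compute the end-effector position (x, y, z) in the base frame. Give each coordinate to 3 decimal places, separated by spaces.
-4.418 4.347 8.137

after link 1: o_1 = (0.0000, 0.0000, 2.0000)
after link 2: o_2 = (0.0357, 4.0619, 5.5355)
after link 3: o_3 = (-5.3602, 2.7158, 6.5708)
after link 4: o_4 = (-3.8887, 3.8503, 10.2515)
after link 5: o_5 = (-4.4184, 4.3471, 8.1366)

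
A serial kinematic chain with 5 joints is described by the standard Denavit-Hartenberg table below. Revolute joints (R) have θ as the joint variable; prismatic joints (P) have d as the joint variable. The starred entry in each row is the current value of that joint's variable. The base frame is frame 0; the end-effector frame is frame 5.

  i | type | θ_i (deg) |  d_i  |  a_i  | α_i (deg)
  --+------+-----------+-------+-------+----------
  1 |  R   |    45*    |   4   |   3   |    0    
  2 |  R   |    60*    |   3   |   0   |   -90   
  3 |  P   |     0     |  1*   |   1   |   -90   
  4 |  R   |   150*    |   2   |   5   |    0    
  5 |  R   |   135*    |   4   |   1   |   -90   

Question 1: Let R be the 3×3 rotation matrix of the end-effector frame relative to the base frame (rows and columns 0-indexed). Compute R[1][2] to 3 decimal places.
1.000

End-effector z-axis (col 2 of R) = (0.0000,1.0000,-0.0000)
R[1][2] = 1.0000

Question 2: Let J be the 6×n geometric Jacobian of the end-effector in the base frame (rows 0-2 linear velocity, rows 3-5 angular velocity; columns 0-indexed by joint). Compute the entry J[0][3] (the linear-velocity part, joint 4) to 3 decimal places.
axis z_3 = (-0.0000,-0.0000,-1.0000); lever o_n−o_3 = (2.5355,-3.5355,-6.0000)
cross product → J_v[:, 3] = (-3.5355,-2.5355,0.0000)
J_ω[:, 3] = z_3
entry J[0][3] = -3.5355

-3.536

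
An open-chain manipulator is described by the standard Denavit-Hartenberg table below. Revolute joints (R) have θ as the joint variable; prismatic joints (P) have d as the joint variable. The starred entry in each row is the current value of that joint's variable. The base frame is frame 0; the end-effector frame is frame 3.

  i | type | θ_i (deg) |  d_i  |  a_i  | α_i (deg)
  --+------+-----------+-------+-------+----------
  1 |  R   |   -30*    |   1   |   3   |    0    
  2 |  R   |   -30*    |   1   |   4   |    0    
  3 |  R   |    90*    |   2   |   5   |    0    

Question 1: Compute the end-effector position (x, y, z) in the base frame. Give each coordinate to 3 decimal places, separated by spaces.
8.928 -2.464 4.000

after link 1: o_1 = (2.5981, -1.5000, 1.0000)
after link 2: o_2 = (4.5981, -4.9641, 2.0000)
after link 3: o_3 = (8.9282, -2.4641, 4.0000)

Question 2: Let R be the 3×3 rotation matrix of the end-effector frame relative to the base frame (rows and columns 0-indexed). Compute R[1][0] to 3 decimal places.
End-effector x-axis (col 0 of R) = (0.8660,0.5000,0.0000)
R[1][0] = 0.5000

0.500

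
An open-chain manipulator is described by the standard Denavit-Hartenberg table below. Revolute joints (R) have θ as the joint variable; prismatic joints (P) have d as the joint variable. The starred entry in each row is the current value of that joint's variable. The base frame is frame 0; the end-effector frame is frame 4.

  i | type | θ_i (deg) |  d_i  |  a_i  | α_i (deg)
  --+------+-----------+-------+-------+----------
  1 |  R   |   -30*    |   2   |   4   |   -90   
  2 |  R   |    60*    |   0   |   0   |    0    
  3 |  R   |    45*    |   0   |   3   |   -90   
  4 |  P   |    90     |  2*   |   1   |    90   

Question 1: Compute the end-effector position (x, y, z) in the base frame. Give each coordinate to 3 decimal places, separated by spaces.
0.619 -1.512 -0.380

after link 1: o_1 = (3.4641, -2.0000, 2.0000)
after link 2: o_2 = (3.4641, -2.0000, 2.0000)
after link 3: o_3 = (2.7917, -1.6118, -0.8978)
after link 4: o_4 = (0.6186, -1.5119, -0.3801)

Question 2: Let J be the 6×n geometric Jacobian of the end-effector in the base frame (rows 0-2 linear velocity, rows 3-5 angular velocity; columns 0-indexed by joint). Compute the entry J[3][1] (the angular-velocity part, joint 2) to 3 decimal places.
0.500

axis z_1 = (0.5000,0.8660,0.0000); lever o_n−o_1 = (-2.8455,0.4881,-2.3801)
cross product → J_v[:, 1] = (-2.0613,1.1901,2.7083)
J_ω[:, 1] = z_1
entry J[3][1] = 0.5000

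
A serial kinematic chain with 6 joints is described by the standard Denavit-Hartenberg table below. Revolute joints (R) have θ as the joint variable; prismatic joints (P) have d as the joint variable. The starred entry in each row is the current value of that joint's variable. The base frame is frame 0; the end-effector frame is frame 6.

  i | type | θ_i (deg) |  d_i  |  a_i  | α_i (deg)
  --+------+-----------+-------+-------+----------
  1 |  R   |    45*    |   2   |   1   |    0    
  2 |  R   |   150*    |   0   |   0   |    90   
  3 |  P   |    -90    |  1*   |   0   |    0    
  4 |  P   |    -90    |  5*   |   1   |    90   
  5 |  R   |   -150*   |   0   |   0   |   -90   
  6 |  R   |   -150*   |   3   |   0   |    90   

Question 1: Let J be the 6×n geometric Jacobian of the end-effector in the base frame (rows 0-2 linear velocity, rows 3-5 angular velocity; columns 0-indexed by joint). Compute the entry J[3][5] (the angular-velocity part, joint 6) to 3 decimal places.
0.707

axis z_5 = (0.7071,-0.7071,0.0000); lever o_n−o_5 = (2.1213,-2.1213,0.0000)
cross product → J_v[:, 5] = (0.0000,0.0000,0.0000)
J_ω[:, 5] = z_5
entry J[3][5] = 0.7071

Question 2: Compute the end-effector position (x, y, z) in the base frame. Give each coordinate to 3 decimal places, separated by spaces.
after link 1: o_1 = (0.7071, 0.7071, 2.0000)
after link 2: o_2 = (0.7071, 0.7071, 2.0000)
after link 3: o_3 = (0.4483, 1.6730, 2.0000)
after link 4: o_4 = (0.1201, 6.7615, 2.0000)
after link 5: o_5 = (0.1201, 6.7615, 2.0000)
after link 6: o_6 = (2.2414, 4.6402, 2.0000)

2.241 4.640 2.000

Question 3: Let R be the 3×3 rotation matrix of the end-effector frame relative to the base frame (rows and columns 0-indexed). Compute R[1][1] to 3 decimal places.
End-effector y-axis (col 1 of R) = (0.7071,-0.7071,0.0000)
R[1][1] = -0.7071

-0.707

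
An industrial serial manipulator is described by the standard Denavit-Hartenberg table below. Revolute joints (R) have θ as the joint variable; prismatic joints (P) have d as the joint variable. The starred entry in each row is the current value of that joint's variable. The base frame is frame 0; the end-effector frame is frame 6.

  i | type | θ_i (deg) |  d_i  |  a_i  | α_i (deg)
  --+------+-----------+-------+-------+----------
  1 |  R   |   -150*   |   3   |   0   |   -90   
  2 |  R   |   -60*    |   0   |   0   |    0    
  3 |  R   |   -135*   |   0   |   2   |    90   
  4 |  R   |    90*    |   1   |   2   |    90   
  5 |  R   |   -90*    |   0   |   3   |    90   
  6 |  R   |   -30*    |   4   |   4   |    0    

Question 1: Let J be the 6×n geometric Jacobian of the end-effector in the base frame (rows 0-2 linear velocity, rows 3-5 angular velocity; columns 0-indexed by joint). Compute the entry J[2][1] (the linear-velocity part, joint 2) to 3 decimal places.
1.414

axis z_1 = (0.5000,-0.8660,0.0000); lever o_n−o_1 = (0.2247,2.4392,5.2779)
cross product → J_v[:, 1] = (-4.5708,-2.6390,1.4142)
J_ω[:, 1] = z_1
entry J[2][1] = 1.4142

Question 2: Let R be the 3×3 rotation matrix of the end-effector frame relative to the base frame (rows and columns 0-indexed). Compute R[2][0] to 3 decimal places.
0.966

End-effector x-axis (col 0 of R) = (-0.2241,-0.1294,0.9659)
R[2][0] = 0.9659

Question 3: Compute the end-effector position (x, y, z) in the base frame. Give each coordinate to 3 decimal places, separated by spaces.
0.225 2.439 8.278

after link 1: o_1 = (0.0000, 0.0000, 3.0000)
after link 2: o_2 = (0.0000, 0.0000, 3.0000)
after link 3: o_3 = (1.6730, 0.9659, 2.4824)
after link 4: o_4 = (2.4489, -0.8955, 1.5164)
after link 5: o_5 = (3.1213, -0.5073, 4.4142)
after link 6: o_6 = (0.2247, 2.4392, 8.2779)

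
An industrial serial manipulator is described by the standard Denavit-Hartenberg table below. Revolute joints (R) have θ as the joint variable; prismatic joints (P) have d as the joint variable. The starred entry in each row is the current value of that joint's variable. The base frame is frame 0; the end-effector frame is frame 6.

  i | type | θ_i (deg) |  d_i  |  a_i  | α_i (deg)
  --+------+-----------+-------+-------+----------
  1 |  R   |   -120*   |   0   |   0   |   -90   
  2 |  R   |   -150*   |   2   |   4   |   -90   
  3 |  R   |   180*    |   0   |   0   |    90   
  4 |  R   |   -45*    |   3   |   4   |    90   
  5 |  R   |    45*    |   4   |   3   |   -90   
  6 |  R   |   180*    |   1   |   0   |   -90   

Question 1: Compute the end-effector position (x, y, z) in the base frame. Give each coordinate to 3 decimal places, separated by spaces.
after link 1: o_1 = (0.0000, 0.0000, 0.0000)
after link 2: o_2 = (3.4641, 2.0000, 2.0000)
after link 3: o_3 = (3.4641, 2.0000, 2.0000)
after link 4: o_4 = (0.3484, 2.6034, -1.8637)
after link 5: o_5 = (0.1686, 6.5347, -4.9480)
after link 6: o_6 = (-0.3523, 7.0467, -4.2650)

-0.352 7.047 -4.265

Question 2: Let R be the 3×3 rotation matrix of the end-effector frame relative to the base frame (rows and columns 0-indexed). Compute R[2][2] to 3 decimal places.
End-effector z-axis (col 2 of R) = (0.4830,0.8365,-0.2588)
R[2][2] = -0.2588

-0.259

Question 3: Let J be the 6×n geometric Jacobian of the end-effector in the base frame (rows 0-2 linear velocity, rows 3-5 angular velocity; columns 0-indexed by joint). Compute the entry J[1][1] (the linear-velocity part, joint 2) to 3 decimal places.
3.694

axis z_1 = (0.8660,-0.5000,0.0000); lever o_n−o_1 = (-0.3523,7.0467,-4.2650)
cross product → J_v[:, 1] = (2.1325,3.6936,5.9265)
J_ω[:, 1] = z_1
entry J[1][1] = 3.6936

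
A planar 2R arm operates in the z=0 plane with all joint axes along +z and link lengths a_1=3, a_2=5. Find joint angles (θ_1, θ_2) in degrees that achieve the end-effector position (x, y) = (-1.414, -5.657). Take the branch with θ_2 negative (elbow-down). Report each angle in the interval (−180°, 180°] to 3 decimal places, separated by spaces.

cos θ_2 = (34.0010−3²−5²)/(2·3·5) = 0.0000; θ_2 = -89.9980° (elbow-down)
β = atan2(-5.6570,-1.4140) = -104.0339°; ψ = atan2(-5.0000,3.0002) = -59.0348°
θ_1 = β − ψ = -44.9991°

-44.999 -89.998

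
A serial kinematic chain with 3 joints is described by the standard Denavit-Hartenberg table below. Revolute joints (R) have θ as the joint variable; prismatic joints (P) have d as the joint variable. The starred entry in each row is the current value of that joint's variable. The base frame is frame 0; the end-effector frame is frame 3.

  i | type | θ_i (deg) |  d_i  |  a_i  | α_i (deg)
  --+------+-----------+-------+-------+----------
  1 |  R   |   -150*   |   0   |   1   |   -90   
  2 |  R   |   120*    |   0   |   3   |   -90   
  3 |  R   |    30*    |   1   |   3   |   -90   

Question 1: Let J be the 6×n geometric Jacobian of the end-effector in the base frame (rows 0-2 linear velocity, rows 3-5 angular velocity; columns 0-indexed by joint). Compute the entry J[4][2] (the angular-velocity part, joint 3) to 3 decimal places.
axis z_2 = (0.7500,0.4330,0.5000); lever o_n−o_2 = (1.1250,2.3816,-1.7500)
cross product → J_v[:, 2] = (-1.9486,1.8750,1.2990)
J_ω[:, 2] = z_2
entry J[4][2] = 0.4330

0.433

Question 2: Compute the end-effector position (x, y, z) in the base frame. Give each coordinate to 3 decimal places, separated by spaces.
after link 1: o_1 = (-0.8660, -0.5000, 0.0000)
after link 2: o_2 = (0.4330, 0.2500, -2.5981)
after link 3: o_3 = (1.5580, 2.6316, -4.3481)

1.558 2.632 -4.348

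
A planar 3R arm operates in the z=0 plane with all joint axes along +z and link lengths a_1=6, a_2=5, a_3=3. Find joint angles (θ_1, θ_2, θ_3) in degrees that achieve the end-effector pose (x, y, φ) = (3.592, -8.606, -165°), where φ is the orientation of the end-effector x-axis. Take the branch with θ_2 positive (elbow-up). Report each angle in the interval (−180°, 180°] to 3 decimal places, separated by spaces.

-70.693 45.010 -139.317

wrist centre = target − a_3·(cos φ, sin φ) = (6.4898, -7.8295)
cos θ_2 = (103.4190−6²−5²)/(2·6·5) = 0.7070; θ_2 = 45.0101° (elbow-up)
β = atan2(-7.8295,6.4898) = -50.3452°; ψ = atan2(3.5362,9.5349) = 20.3480°
θ_1 = β − ψ = -70.6932°
θ_3 = φ − θ_1 − θ_2 = -139.3168° (wrapped to (-180°,180°])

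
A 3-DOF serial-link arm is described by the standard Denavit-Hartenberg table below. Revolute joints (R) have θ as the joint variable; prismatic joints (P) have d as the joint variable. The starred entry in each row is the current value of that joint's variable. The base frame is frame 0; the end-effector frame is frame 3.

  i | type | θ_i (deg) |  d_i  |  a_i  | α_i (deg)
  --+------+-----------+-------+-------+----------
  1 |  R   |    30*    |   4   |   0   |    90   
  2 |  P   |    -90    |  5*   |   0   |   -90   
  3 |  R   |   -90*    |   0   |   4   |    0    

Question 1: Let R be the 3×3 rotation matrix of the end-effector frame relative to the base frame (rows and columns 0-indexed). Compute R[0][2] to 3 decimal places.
End-effector z-axis (col 2 of R) = (0.8660,0.5000,0.0000)
R[0][2] = 0.8660

0.866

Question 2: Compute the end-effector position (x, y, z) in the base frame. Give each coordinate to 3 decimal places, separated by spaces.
after link 1: o_1 = (0.0000, 0.0000, 4.0000)
after link 2: o_2 = (2.5000, -4.3301, 4.0000)
after link 3: o_3 = (4.5000, -7.7942, 4.0000)

4.500 -7.794 4.000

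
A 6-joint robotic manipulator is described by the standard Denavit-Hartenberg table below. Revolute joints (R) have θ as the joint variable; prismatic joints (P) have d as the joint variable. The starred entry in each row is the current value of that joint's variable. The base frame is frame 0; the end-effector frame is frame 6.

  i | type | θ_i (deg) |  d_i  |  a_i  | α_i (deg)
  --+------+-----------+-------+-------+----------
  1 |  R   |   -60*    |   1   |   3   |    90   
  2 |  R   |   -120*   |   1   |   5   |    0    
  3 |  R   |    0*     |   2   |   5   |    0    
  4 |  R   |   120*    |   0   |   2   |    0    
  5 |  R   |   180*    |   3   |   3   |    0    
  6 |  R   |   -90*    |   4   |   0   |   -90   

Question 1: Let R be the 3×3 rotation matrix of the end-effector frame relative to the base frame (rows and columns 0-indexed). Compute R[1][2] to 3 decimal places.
End-effector z-axis (col 2 of R) = (-0.5000,0.8660,0.0000)
R[1][2] = 0.8660

0.866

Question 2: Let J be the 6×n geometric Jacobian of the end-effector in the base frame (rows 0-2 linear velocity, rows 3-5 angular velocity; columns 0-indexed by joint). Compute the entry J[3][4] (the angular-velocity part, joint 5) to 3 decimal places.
axis z_4 = (-0.8660,-0.5000,0.0000); lever o_n−o_4 = (-7.5622,-0.9019,0.0000)
cross product → J_v[:, 4] = (-0.0000,0.0000,-3.0000)
J_ω[:, 4] = z_4
entry J[3][4] = -0.8660

-0.866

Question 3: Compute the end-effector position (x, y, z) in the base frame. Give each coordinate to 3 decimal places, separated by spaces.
-10.160 -2.402 -7.660

after link 1: o_1 = (1.5000, -2.5981, 1.0000)
after link 2: o_2 = (-0.6160, -0.9330, -3.3301)
after link 3: o_3 = (-3.5981, 0.2321, -7.6603)
after link 4: o_4 = (-2.5981, -1.5000, -7.6603)
after link 5: o_5 = (-6.6962, -0.4019, -7.6603)
after link 6: o_6 = (-10.1603, -2.4019, -7.6603)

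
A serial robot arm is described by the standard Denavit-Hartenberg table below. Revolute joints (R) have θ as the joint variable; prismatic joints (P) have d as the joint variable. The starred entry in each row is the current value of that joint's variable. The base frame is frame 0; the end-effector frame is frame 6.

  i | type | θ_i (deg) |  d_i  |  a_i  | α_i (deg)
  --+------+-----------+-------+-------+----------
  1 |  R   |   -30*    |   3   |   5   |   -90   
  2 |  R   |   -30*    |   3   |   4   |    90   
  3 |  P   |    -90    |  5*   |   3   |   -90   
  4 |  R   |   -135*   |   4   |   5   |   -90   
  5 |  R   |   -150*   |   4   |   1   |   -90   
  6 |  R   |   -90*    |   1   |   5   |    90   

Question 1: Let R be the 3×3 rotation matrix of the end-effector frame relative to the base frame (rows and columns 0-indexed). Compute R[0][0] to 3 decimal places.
End-effector x-axis (col 0 of R) = (-0.6597,-0.4356,0.6124)
R[0][0] = -0.6597

-0.660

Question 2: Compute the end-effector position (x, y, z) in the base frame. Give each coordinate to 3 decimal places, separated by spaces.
after link 1: o_1 = (4.3301, -2.5000, 3.0000)
after link 2: o_2 = (8.8301, -1.6340, 5.0000)
after link 3: o_3 = (5.1651, -2.9821, 9.3301)
after link 4: o_4 = (8.4019, -0.7684, 14.3920)
after link 5: o_5 = (6.0969, -3.4107, 16.5611)
after link 6: o_6 = (3.4714, -5.5691, 20.3622)

3.471 -5.569 20.362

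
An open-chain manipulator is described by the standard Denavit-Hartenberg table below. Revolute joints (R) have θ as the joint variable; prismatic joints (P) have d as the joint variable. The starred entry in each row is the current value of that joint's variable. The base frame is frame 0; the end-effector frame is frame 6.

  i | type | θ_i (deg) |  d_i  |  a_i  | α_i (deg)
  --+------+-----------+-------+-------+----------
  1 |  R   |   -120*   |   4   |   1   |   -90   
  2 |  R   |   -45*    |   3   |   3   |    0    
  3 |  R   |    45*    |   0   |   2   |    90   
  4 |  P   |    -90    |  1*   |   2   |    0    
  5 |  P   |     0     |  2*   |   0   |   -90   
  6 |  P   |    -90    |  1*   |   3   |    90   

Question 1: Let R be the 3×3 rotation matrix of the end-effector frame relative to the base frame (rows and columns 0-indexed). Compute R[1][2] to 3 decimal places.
-0.500

End-effector z-axis (col 2 of R) = (0.8660,-0.5000,0.0000)
R[1][2] = -0.5000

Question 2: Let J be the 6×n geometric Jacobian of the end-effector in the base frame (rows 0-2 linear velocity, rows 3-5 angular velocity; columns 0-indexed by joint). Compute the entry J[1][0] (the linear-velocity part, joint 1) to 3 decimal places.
-2.195

axis z_0 = ẑ; lever o_n−o_0 = (-2.1946,-5.8012,12.1213)
cross product → J_v[:, 0] = (5.8012,-2.1946,0.0000)
J_ω[:, 0] = z_0
entry J[1][0] = -2.1946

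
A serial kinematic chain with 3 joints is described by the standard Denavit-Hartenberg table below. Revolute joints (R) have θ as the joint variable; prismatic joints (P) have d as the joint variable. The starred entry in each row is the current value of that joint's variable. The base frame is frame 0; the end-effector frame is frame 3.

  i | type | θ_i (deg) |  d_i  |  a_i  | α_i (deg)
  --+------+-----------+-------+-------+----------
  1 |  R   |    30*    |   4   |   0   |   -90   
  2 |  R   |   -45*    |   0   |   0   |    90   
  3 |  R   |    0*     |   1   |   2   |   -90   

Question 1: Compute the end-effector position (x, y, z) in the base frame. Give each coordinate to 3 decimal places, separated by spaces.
after link 1: o_1 = (0.0000, 0.0000, 4.0000)
after link 2: o_2 = (0.0000, 0.0000, 4.0000)
after link 3: o_3 = (0.6124, 0.3536, 6.1213)

0.612 0.354 6.121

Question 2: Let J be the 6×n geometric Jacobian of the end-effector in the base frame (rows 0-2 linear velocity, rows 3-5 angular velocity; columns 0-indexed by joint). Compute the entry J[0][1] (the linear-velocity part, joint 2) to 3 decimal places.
axis z_1 = (-0.5000,0.8660,0.0000); lever o_n−o_1 = (0.6124,0.3536,2.1213)
cross product → J_v[:, 1] = (1.8371,1.0607,-0.7071)
J_ω[:, 1] = z_1
entry J[0][1] = 1.8371

1.837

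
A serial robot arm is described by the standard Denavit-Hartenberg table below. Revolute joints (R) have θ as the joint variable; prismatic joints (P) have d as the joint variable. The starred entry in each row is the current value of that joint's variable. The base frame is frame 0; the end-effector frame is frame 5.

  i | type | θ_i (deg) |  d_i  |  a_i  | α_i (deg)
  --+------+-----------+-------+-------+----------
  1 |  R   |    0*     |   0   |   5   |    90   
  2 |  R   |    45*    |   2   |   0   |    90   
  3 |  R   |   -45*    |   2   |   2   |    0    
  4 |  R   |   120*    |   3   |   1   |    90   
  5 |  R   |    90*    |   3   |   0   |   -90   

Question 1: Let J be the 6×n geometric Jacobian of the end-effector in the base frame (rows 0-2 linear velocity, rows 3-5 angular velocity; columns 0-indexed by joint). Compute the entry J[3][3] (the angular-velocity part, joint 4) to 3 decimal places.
axis z_3 = (0.7071,-0.0000,-0.7071); lever o_n−o_3 = (4.3534,-0.1895,0.1107)
cross product → J_v[:, 3] = (-0.1340,-3.1566,-0.1340)
J_ω[:, 3] = z_3
entry J[3][3] = 0.7071

0.707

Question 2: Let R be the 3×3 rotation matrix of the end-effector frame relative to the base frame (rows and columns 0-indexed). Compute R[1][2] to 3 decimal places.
0.966

End-effector z-axis (col 2 of R) = (-0.1830,0.9659,-0.1830)
R[1][2] = 0.9659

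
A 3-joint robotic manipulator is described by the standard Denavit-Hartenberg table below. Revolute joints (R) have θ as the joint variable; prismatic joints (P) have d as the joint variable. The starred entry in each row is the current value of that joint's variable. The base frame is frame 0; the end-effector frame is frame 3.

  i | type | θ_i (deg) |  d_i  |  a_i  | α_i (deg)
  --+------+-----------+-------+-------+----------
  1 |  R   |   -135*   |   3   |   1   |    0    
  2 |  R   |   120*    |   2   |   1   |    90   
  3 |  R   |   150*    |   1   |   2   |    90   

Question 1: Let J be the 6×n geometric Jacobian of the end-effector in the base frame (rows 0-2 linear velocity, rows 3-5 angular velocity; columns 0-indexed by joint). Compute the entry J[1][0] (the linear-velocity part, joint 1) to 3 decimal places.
-1.673

axis z_0 = ẑ; lever o_n−o_0 = (-1.6730,-1.4836,6.0000)
cross product → J_v[:, 0] = (1.4836,-1.6730,0.0000)
J_ω[:, 0] = z_0
entry J[1][0] = -1.6730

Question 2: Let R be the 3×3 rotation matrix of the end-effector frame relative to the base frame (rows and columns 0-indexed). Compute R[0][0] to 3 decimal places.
End-effector x-axis (col 0 of R) = (-0.8365,0.2241,0.5000)
R[0][0] = -0.8365

-0.837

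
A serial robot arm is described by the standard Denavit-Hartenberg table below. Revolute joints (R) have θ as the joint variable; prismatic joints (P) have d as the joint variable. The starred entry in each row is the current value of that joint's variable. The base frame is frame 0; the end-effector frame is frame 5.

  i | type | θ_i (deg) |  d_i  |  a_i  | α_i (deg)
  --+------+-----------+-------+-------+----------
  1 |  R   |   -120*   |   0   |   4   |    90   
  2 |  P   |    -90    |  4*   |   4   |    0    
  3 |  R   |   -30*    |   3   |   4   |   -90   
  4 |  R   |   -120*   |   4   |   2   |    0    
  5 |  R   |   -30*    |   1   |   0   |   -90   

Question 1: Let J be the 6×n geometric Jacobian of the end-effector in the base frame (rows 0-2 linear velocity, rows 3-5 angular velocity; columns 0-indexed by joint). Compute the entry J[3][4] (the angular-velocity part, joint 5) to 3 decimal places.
-0.433

axis z_4 = (-0.4330,-0.7500,-0.5000); lever o_n−o_4 = (-0.4330,-0.7500,-0.5000)
cross product → J_v[:, 4] = (0.0000,-0.0000,0.0000)
J_ω[:, 4] = z_4
entry J[3][4] = -0.4330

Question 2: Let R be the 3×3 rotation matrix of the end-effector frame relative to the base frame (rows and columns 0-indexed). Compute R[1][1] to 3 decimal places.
0.750

End-effector y-axis (col 1 of R) = (0.4330,0.7500,0.5000)
R[1][1] = 0.7500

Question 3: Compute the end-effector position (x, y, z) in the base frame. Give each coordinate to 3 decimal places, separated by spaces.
-10.977 -1.549 -9.098

after link 1: o_1 = (-2.0000, -3.4641, 0.0000)
after link 2: o_2 = (-5.4641, -1.4641, -4.0000)
after link 3: o_3 = (-7.0622, 1.7679, -7.4641)
after link 4: o_4 = (-10.5442, -0.7990, -8.5981)
after link 5: o_5 = (-10.9772, -1.5490, -9.0981)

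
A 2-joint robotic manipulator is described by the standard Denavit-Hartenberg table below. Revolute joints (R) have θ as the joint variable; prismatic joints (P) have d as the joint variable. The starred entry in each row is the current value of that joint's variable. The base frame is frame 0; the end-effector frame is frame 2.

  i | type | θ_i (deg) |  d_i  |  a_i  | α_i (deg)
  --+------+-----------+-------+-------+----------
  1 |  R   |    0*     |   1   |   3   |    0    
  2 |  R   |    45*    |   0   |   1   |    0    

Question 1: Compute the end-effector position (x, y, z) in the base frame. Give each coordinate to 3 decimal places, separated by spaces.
after link 1: o_1 = (3.0000, 0.0000, 1.0000)
after link 2: o_2 = (3.7071, 0.7071, 1.0000)

3.707 0.707 1.000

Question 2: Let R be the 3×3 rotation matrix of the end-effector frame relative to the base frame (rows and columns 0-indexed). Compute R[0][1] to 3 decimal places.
-0.707

End-effector y-axis (col 1 of R) = (-0.7071,0.7071,0.0000)
R[0][1] = -0.7071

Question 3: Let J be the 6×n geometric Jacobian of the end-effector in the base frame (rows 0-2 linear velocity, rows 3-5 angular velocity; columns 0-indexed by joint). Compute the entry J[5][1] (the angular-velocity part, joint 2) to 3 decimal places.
axis z_1 = (0.0000,0.0000,1.0000); lever o_n−o_1 = (0.7071,0.7071,0.0000)
cross product → J_v[:, 1] = (-0.7071,0.7071,0.0000)
J_ω[:, 1] = z_1
entry J[5][1] = 1.0000

1.000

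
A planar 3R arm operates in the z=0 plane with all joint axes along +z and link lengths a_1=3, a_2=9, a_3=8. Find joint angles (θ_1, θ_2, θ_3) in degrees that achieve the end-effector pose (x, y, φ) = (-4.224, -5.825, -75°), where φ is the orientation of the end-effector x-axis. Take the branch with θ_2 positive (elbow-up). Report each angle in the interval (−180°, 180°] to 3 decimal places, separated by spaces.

wrist centre = target − a_3·(cos φ, sin φ) = (-6.2946, 1.9024)
cos θ_2 = (43.2405−3²−9²)/(2·3·9) = -0.8659; θ_2 = 149.9875° (elbow-up)
β = atan2(1.9024,-6.2946) = 163.1836°; ψ = atan2(4.5017,-4.7932) = 136.7965°
θ_1 = β − ψ = 26.3871°
θ_3 = φ − θ_1 − θ_2 = 108.6255° (wrapped to (-180°,180°])

26.387 149.987 108.625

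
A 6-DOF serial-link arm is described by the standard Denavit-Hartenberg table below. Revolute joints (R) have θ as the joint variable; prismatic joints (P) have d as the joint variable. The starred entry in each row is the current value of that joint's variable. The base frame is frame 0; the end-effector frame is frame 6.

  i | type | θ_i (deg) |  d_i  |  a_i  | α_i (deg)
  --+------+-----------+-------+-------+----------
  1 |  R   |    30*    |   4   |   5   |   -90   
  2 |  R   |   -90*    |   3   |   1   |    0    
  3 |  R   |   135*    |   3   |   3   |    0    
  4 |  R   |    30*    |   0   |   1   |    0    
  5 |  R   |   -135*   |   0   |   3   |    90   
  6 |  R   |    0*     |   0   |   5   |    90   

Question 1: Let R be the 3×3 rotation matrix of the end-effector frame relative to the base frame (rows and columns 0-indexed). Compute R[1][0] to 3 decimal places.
End-effector x-axis (col 0 of R) = (0.4330,0.2500,0.8660)
R[1][0] = 0.2500

0.250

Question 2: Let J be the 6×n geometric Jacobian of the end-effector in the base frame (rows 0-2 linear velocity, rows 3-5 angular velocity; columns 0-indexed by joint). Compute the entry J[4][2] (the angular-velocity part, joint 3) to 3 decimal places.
0.866

axis z_2 = (-0.5000,0.8660,0.0000); lever o_n−o_2 = (4.0254,5.7881,3.8410)
cross product → J_v[:, 2] = (3.3264,1.9205,-6.3801)
J_ω[:, 2] = z_2
entry J[4][2] = 0.8660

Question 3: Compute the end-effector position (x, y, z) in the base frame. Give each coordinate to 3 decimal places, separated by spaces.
after link 1: o_1 = (4.3301, 2.5000, 4.0000)
after link 2: o_2 = (2.8301, 5.0981, 5.0000)
after link 3: o_3 = (3.1672, 8.7568, 2.8787)
after link 4: o_4 = (3.3914, 8.8862, 1.9128)
after link 5: o_5 = (4.6904, 9.6362, 4.5108)
after link 6: o_6 = (6.8555, 10.8862, 8.8410)

6.855 10.886 8.841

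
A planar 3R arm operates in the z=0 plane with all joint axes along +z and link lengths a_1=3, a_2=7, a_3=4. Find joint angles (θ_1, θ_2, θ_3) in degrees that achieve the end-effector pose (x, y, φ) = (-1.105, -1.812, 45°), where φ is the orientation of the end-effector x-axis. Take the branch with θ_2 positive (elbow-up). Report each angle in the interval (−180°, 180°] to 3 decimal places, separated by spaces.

wrist centre = target − a_3·(cos φ, sin φ) = (-3.9334, -4.6404)
cos θ_2 = (37.0054−3²−7²)/(2·3·7) = -0.4999; θ_2 = 119.9915° (elbow-up)
β = atan2(-4.6404,-3.9334) = -130.2861°; ψ = atan2(6.0627,-0.4991) = 94.7061°
θ_1 = β − ψ = -224.9922°
θ_3 = φ − θ_1 − θ_2 = 150.0007° (wrapped to (-180°,180°])

135.008 119.991 150.001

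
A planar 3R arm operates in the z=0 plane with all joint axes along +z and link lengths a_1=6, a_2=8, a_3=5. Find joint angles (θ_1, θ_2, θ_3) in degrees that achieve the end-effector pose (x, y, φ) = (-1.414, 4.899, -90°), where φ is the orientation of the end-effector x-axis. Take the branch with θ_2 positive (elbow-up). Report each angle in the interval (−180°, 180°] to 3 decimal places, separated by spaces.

wrist centre = target − a_3·(cos φ, sin φ) = (-1.4140, 9.8990)
cos θ_2 = (99.9896−6²−8²)/(2·6·8) = -0.0001; θ_2 = 90.0062° (elbow-up)
β = atan2(9.8990,-1.4140) = 98.1293°; ψ = atan2(8.0000,5.9991) = 53.1341°
θ_1 = β − ψ = 44.9952°
θ_3 = φ − θ_1 − θ_2 = 134.9986° (wrapped to (-180°,180°])

44.995 90.006 134.999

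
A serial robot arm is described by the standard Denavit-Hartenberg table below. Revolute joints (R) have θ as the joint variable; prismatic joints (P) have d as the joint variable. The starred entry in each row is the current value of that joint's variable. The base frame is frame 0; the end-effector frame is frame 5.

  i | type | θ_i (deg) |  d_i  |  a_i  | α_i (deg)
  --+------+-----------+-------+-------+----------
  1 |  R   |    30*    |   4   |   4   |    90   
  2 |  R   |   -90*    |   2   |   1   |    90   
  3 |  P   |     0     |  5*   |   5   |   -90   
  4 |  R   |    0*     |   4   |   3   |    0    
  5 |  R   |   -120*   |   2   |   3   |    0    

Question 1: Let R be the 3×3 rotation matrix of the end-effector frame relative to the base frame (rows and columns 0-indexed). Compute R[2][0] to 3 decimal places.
0.500

End-effector x-axis (col 0 of R) = (-0.7500,-0.4330,0.5000)
R[2][0] = 0.5000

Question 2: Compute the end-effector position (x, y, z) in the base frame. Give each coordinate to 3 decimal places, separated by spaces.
0.884 -8.727 -3.500

after link 1: o_1 = (3.4641, 2.0000, 4.0000)
after link 2: o_2 = (4.4641, 0.2679, 3.0000)
after link 3: o_3 = (0.1340, -2.2321, -2.0000)
after link 4: o_4 = (2.1340, -5.6962, -5.0000)
after link 5: o_5 = (0.8840, -8.7272, -3.5000)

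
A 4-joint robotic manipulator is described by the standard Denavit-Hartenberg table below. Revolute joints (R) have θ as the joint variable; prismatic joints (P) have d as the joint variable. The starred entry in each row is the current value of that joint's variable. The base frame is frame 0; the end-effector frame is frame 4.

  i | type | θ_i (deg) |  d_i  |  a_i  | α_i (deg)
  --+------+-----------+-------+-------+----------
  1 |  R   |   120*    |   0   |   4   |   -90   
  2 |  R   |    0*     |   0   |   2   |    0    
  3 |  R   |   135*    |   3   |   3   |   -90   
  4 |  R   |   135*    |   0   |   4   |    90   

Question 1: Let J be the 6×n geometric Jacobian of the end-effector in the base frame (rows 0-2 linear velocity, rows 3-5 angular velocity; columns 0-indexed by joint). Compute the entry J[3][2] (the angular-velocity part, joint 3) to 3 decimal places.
axis z_2 = (-0.8660,-0.5000,0.0000); lever o_n−o_2 = (-0.0879,-0.1909,-0.1213)
cross product → J_v[:, 2] = (0.0607,-0.1051,0.1213)
J_ω[:, 2] = z_2
entry J[3][2] = -0.8660

-0.866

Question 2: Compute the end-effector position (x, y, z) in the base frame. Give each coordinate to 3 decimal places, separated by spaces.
-3.088 5.005 -0.121

after link 1: o_1 = (-2.0000, 3.4641, 0.0000)
after link 2: o_2 = (-3.0000, 5.1962, 0.0000)
after link 3: o_3 = (-4.5374, 1.8590, -2.1213)
after link 4: o_4 = (-3.0879, 5.0053, -0.1213)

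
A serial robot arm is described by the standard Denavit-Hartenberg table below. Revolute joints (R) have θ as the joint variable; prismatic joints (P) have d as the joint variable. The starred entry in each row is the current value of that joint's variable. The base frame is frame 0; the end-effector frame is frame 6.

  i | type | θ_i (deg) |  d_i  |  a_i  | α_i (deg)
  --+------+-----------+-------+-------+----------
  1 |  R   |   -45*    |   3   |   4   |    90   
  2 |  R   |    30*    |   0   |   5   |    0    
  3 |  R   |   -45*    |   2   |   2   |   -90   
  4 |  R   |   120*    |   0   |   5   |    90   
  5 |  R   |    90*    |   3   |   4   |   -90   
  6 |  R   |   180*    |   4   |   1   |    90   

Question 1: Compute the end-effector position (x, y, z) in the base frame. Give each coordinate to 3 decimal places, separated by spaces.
9.497 -8.980 7.337

after link 1: o_1 = (2.8284, -2.8284, 3.0000)
after link 2: o_2 = (5.8903, -5.8903, 5.5000)
after link 3: o_3 = (5.8421, -8.6705, 4.9824)
after link 4: o_4 = (7.1964, -3.9011, 5.6294)
after link 5: o_5 = (10.7637, -5.3470, 8.8207)
after link 6: o_6 = (9.4972, -8.9795, 7.3371)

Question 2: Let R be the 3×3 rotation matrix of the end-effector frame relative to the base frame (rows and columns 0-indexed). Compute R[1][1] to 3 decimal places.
-0.954

End-effector y-axis (col 1 of R) = (-0.2709,-0.9539,-0.1294)
R[1][1] = -0.9539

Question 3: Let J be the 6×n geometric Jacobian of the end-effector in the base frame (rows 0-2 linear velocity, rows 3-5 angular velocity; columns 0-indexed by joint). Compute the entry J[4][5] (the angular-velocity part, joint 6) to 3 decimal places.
-0.954

axis z_5 = (-0.2709,-0.9539,-0.1294); lever o_n−o_5 = (-1.2665,-3.6325,-1.4836)
cross product → J_v[:, 5] = (0.9451,-0.2380,-0.2241)
J_ω[:, 5] = z_5
entry J[4][5] = -0.9539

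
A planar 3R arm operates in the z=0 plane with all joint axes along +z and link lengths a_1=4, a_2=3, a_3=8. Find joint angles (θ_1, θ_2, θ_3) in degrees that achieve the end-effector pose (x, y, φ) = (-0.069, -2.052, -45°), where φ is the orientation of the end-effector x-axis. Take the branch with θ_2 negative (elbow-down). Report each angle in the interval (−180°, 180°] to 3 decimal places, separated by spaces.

160.623 -30.020 -175.603

wrist centre = target − a_3·(cos φ, sin φ) = (-5.7259, 3.6049)
cos θ_2 = (45.7804−4²−3²)/(2·4·3) = 0.8658; θ_2 = -30.0202° (elbow-down)
β = atan2(3.6049,-5.7259) = 147.8065°; ψ = atan2(-1.5009,6.5975) = -12.8164°
θ_1 = β − ψ = 160.6229°
θ_3 = φ − θ_1 − θ_2 = -175.6028° (wrapped to (-180°,180°])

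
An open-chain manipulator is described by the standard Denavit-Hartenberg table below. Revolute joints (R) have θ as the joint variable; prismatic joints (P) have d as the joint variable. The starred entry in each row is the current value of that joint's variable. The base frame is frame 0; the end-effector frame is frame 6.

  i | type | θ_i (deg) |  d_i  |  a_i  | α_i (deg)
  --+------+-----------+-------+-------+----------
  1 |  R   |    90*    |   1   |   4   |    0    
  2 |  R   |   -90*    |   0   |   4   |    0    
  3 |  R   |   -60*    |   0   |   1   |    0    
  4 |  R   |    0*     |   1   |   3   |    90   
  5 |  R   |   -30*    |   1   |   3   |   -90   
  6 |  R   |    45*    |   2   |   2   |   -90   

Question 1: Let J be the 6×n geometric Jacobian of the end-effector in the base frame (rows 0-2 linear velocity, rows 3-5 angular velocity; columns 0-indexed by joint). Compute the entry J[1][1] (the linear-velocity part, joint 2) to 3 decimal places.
axis z_1 = (0.0000,0.0000,1.0000); lever o_n−o_1 = (8.7701,-7.4337,0.5249)
cross product → J_v[:, 1] = (7.4337,8.7701,-0.0000)
J_ω[:, 1] = z_1
entry J[1][1] = 8.7701

8.770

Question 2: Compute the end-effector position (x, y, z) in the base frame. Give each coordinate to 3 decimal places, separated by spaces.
8.770 -3.434 1.525

after link 1: o_1 = (0.0000, 4.0000, 1.0000)
after link 2: o_2 = (4.0000, 4.0000, 1.0000)
after link 3: o_3 = (4.5000, 3.1340, 1.0000)
after link 4: o_4 = (6.0000, 0.5359, 2.0000)
after link 5: o_5 = (6.4330, -2.2141, 0.5000)
after link 6: o_6 = (8.7701, -3.4337, 1.5249)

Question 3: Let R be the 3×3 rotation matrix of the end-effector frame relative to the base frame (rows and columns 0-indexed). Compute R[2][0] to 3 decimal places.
End-effector x-axis (col 0 of R) = (0.9186,-0.1768,-0.3536)
R[2][0] = -0.3536

-0.354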